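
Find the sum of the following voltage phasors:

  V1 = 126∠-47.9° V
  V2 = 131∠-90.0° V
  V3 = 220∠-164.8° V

Step 1 — Convert each phasor to rectangular form:
  V1 = 126·(cos(-47.9°) + j·sin(-47.9°)) = 84.47 - j93.49 V
  V2 = 131·(cos(-90.0°) + j·sin(-90.0°)) = 0 - j131 V
  V3 = 220·(cos(-164.8°) + j·sin(-164.8°)) = -212.3 - j57.68 V
Step 2 — Sum components: V_total = -127.8 - j282.2 V.
Step 3 — Convert to polar: |V_total| = 309.8 V, ∠V_total = -114.4°.

V_total = 309.8∠-114.4° V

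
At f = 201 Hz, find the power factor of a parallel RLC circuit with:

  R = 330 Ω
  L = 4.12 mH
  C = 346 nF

Step 1 — Angular frequency: ω = 2π·f = 2π·201 = 1263 rad/s.
Step 2 — Component impedances:
  R: Z = R = 330 Ω
  L: Z = jωL = j·1263·0.00412 = 0 + j5.203 Ω
  C: Z = 1/(jωC) = -j/(ω·C) = 0 - j2288 Ω
Step 3 — Parallel combination: 1/Z_total = 1/R + 1/L + 1/C; Z_total = 0.0824 + j5.214 Ω = 5.214∠89.1° Ω.
Step 4 — Power factor: PF = cos(φ) = Re(Z)/|Z| = 0.0824/5.214 = 0.0158.
Step 5 — Type: Im(Z) = 5.214 ⇒ lagging (phase φ = 89.1°).

PF = 0.0158 (lagging, φ = 89.1°)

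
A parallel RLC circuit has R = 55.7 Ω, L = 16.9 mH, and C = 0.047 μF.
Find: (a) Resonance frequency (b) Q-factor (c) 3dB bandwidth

Step 1 — Resonance: ω₀ = 1/√(LC) = 1/√(0.0169·4.7e-08) = 3.548e+04 rad/s.
Step 2 — f₀ = ω₀/(2π) = 5647 Hz.
Step 3 — Parallel Q: Q = R/(ω₀L) = 55.7/(3.548e+04·0.0169) = 0.09289.
Step 4 — Bandwidth: Δω = ω₀/Q = 3.82e+05 rad/s; BW = Δω/(2π) = 6.079e+04 Hz.

(a) f₀ = 5647 Hz  (b) Q = 0.09289  (c) BW = 6.079e+04 Hz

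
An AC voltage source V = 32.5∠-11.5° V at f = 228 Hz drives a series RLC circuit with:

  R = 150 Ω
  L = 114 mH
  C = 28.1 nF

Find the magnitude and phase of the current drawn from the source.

Step 1 — Angular frequency: ω = 2π·f = 2π·228 = 1433 rad/s.
Step 2 — Component impedances:
  R: Z = R = 150 Ω
  L: Z = jωL = j·1433·0.114 = 0 + j163.3 Ω
  C: Z = 1/(jωC) = -j/(ω·C) = 0 - j2.484e+04 Ω
Step 3 — Series combination: Z_total = R + L + C = 150 - j2.468e+04 Ω = 2.468e+04∠-89.7° Ω.
Step 4 — Source phasor: V = 32.5∠-11.5° V = 31.85 - j6.479 V.
Step 5 — Ohm's law: I = V / Z_total = (31.85 - j6.479) / (150 - j2.468e+04) = 0.0002704 + j0.001289 A.
Step 6 — Convert to polar: |I| = 0.001317 A, ∠I = 78.2°.

I = 0.001317∠78.2° A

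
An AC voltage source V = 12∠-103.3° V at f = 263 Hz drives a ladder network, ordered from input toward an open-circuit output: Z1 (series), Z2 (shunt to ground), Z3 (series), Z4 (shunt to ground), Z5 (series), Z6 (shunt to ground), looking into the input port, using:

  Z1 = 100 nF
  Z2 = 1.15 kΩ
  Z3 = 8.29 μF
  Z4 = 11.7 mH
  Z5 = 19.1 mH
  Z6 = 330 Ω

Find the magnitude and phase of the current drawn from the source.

Step 1 — Angular frequency: ω = 2π·f = 2π·263 = 1652 rad/s.
Step 2 — Component impedances:
  Z1: Z = 1/(jωC) = -j/(ω·C) = 0 - j6052 Ω
  Z2: Z = R = 1150 Ω
  Z3: Z = 1/(jωC) = -j/(ω·C) = 0 - j73 Ω
  Z4: Z = jωL = j·1652·0.0117 = 0 + j19.33 Ω
  Z5: Z = jωL = j·1652·0.0191 = 0 + j31.56 Ω
  Z6: Z = R = 330 Ω
Step 3 — Ladder network (open output): work backward from the far end, alternating series and parallel combinations. Z_in = 3.613 - j6105 Ω = 6105∠-90.0° Ω.
Step 4 — Source phasor: V = 12∠-103.3° V = -2.761 - j11.68 V.
Step 5 — Ohm's law: I = V / Z_total = (-2.761 - j11.68) / (3.613 - j6105) = 0.001913 - j0.0004533 A.
Step 6 — Convert to polar: |I| = 0.001966 A, ∠I = -13.3°.

I = 0.001966∠-13.3° A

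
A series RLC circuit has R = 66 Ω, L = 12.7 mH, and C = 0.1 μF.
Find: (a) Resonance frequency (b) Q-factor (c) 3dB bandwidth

Step 1 — Resonance: ω₀ = 1/√(LC) = 1/√(0.0127·1e-07) = 2.806e+04 rad/s.
Step 2 — f₀ = ω₀/(2π) = 4466 Hz.
Step 3 — Series Q: Q = ω₀L/R = 2.806e+04·0.0127/66 = 5.4.
Step 4 — Bandwidth: Δω = ω₀/Q = 5197 rad/s; BW = Δω/(2π) = 827.1 Hz.

(a) f₀ = 4466 Hz  (b) Q = 5.4  (c) BW = 827.1 Hz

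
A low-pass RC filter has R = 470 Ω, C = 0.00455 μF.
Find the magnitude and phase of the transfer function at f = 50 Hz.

Step 1 — Angular frequency: ω = 2π·50 = 314.2 rad/s.
Step 2 — Transfer function: H(jω) = 1/(1 + jωRC).
Step 3 — Denominator: 1 + jωRC = 1 + j·314.2·470·4.55e-09 = 1 + j0.0006718.
Step 4 — H = 1 - j0.0006718.
Step 5 — Magnitude: |H| = 1 (-0.0 dB); phase: φ = -0.0°.

|H| = 1 (-0.0 dB), φ = -0.0°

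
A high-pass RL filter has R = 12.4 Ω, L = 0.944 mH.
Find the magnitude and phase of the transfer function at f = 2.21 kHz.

Step 1 — Angular frequency: ω = 2π·2210 = 1.389e+04 rad/s.
Step 2 — Transfer function: H(jω) = jωL/(R + jωL).
Step 3 — Numerator jωL = j·13.11; denominator R + jωL = 12.4 + j13.11.
Step 4 — H = 0.5277 + j0.4992.
Step 5 — Magnitude: |H| = 0.7265 (-2.8 dB); phase: φ = 43.4°.

|H| = 0.7265 (-2.8 dB), φ = 43.4°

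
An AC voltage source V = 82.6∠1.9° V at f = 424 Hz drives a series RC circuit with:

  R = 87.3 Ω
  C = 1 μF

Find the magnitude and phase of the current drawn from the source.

Step 1 — Angular frequency: ω = 2π·f = 2π·424 = 2664 rad/s.
Step 2 — Component impedances:
  R: Z = R = 87.3 Ω
  C: Z = 1/(jωC) = -j/(ω·C) = 0 - j375.4 Ω
Step 3 — Series combination: Z_total = R + C = 87.3 - j375.4 Ω = 385.4∠-76.9° Ω.
Step 4 — Source phasor: V = 82.6∠1.9° V = 82.55 + j2.739 V.
Step 5 — Ohm's law: I = V / Z_total = (82.55 + j2.739) / (87.3 - j375.4) = 0.0416 + j0.2103 A.
Step 6 — Convert to polar: |I| = 0.2143 A, ∠I = 78.8°.

I = 0.2143∠78.8° A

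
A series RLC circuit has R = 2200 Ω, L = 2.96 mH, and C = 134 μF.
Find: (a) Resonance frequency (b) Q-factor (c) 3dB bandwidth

Step 1 — Resonance: ω₀ = 1/√(LC) = 1/√(0.00296·0.000134) = 1588 rad/s.
Step 2 — f₀ = ω₀/(2π) = 252.7 Hz.
Step 3 — Series Q: Q = ω₀L/R = 1588·0.00296/2200 = 0.002136.
Step 4 — Bandwidth: Δω = ω₀/Q = 7.432e+05 rad/s; BW = Δω/(2π) = 1.183e+05 Hz.

(a) f₀ = 252.7 Hz  (b) Q = 0.002136  (c) BW = 1.183e+05 Hz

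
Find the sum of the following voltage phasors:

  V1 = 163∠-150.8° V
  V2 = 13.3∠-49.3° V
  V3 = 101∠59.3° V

Step 1 — Convert each phasor to rectangular form:
  V1 = 163·(cos(-150.8°) + j·sin(-150.8°)) = -142.3 - j79.52 V
  V2 = 13.3·(cos(-49.3°) + j·sin(-49.3°)) = 8.673 - j10.08 V
  V3 = 101·(cos(59.3°) + j·sin(59.3°)) = 51.56 + j86.85 V
Step 2 — Sum components: V_total = -82.05 - j2.759 V.
Step 3 — Convert to polar: |V_total| = 82.09 V, ∠V_total = -178.1°.

V_total = 82.09∠-178.1° V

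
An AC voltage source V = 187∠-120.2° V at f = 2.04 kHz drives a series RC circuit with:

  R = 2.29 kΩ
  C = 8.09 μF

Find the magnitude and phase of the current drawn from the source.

Step 1 — Angular frequency: ω = 2π·f = 2π·2040 = 1.282e+04 rad/s.
Step 2 — Component impedances:
  R: Z = R = 2290 Ω
  C: Z = 1/(jωC) = -j/(ω·C) = 0 - j9.644 Ω
Step 3 — Series combination: Z_total = R + C = 2290 - j9.644 Ω = 2290∠-0.2° Ω.
Step 4 — Source phasor: V = 187∠-120.2° V = -94.06 - j161.6 V.
Step 5 — Ohm's law: I = V / Z_total = (-94.06 - j161.6) / (2290 - j9.644) = -0.04078 - j0.07075 A.
Step 6 — Convert to polar: |I| = 0.08166 A, ∠I = -120.0°.

I = 0.08166∠-120.0° A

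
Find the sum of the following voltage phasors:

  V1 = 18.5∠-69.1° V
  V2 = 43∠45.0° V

Step 1 — Convert each phasor to rectangular form:
  V1 = 18.5·(cos(-69.1°) + j·sin(-69.1°)) = 6.6 - j17.28 V
  V2 = 43·(cos(45.0°) + j·sin(45.0°)) = 30.41 + j30.41 V
Step 2 — Sum components: V_total = 37.01 + j13.12 V.
Step 3 — Convert to polar: |V_total| = 39.26 V, ∠V_total = 19.5°.

V_total = 39.26∠19.5° V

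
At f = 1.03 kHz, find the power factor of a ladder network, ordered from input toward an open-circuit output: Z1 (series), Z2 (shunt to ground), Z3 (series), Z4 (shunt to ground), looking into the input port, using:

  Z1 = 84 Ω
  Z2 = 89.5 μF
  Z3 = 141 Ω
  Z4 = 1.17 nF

Step 1 — Angular frequency: ω = 2π·f = 2π·1030 = 6472 rad/s.
Step 2 — Component impedances:
  Z1: Z = R = 84 Ω
  Z2: Z = 1/(jωC) = -j/(ω·C) = 0 - j1.726 Ω
  Z3: Z = R = 141 Ω
  Z4: Z = 1/(jωC) = -j/(ω·C) = 0 - j1.321e+05 Ω
Step 3 — Ladder network (open output): work backward from the far end, alternating series and parallel combinations. Z_in = 84 - j1.726 Ω = 84.02∠-1.2° Ω.
Step 4 — Power factor: PF = cos(φ) = Re(Z)/|Z| = 84/84.02 = 0.9998.
Step 5 — Type: Im(Z) = -1.726 ⇒ leading (phase φ = -1.2°).

PF = 0.9998 (leading, φ = -1.2°)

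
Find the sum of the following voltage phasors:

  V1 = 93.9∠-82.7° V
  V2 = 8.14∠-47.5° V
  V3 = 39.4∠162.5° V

Step 1 — Convert each phasor to rectangular form:
  V1 = 93.9·(cos(-82.7°) + j·sin(-82.7°)) = 11.93 - j93.14 V
  V2 = 8.14·(cos(-47.5°) + j·sin(-47.5°)) = 5.499 - j6.001 V
  V3 = 39.4·(cos(162.5°) + j·sin(162.5°)) = -37.58 + j11.85 V
Step 2 — Sum components: V_total = -20.15 - j87.29 V.
Step 3 — Convert to polar: |V_total| = 89.59 V, ∠V_total = -103.0°.

V_total = 89.59∠-103.0° V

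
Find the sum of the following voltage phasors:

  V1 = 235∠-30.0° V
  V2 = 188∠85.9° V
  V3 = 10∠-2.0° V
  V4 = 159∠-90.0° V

Step 1 — Convert each phasor to rectangular form:
  V1 = 235·(cos(-30.0°) + j·sin(-30.0°)) = 203.5 - j117.5 V
  V2 = 188·(cos(85.9°) + j·sin(85.9°)) = 13.44 + j187.5 V
  V3 = 10·(cos(-2.0°) + j·sin(-2.0°)) = 9.994 - j0.349 V
  V4 = 159·(cos(-90.0°) + j·sin(-90.0°)) = 0 - j159 V
Step 2 — Sum components: V_total = 227 - j89.33 V.
Step 3 — Convert to polar: |V_total| = 243.9 V, ∠V_total = -21.5°.

V_total = 243.9∠-21.5° V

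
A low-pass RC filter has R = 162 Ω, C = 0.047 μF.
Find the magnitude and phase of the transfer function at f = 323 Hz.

Step 1 — Angular frequency: ω = 2π·323 = 2029 rad/s.
Step 2 — Transfer function: H(jω) = 1/(1 + jωRC).
Step 3 — Denominator: 1 + jωRC = 1 + j·2029·162·4.7e-08 = 1 + j0.01545.
Step 4 — H = 0.9998 - j0.01545.
Step 5 — Magnitude: |H| = 0.9999 (-0.0 dB); phase: φ = -0.9°.

|H| = 0.9999 (-0.0 dB), φ = -0.9°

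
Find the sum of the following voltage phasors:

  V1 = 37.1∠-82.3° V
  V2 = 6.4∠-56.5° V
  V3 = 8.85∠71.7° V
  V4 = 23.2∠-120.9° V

Step 1 — Convert each phasor to rectangular form:
  V1 = 37.1·(cos(-82.3°) + j·sin(-82.3°)) = 4.971 - j36.77 V
  V2 = 6.4·(cos(-56.5°) + j·sin(-56.5°)) = 3.532 - j5.337 V
  V3 = 8.85·(cos(71.7°) + j·sin(71.7°)) = 2.779 + j8.402 V
  V4 = 23.2·(cos(-120.9°) + j·sin(-120.9°)) = -11.91 - j19.91 V
Step 2 — Sum components: V_total = -0.632 - j53.61 V.
Step 3 — Convert to polar: |V_total| = 53.61 V, ∠V_total = -90.7°.

V_total = 53.61∠-90.7° V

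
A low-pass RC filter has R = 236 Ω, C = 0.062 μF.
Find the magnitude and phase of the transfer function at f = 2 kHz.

Step 1 — Angular frequency: ω = 2π·2000 = 1.257e+04 rad/s.
Step 2 — Transfer function: H(jω) = 1/(1 + jωRC).
Step 3 — Denominator: 1 + jωRC = 1 + j·1.257e+04·236·6.2e-08 = 1 + j0.1839.
Step 4 — H = 0.9673 - j0.1779.
Step 5 — Magnitude: |H| = 0.9835 (-0.1 dB); phase: φ = -10.4°.

|H| = 0.9835 (-0.1 dB), φ = -10.4°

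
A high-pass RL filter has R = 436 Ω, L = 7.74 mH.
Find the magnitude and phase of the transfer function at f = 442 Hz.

Step 1 — Angular frequency: ω = 2π·442 = 2777 rad/s.
Step 2 — Transfer function: H(jω) = jωL/(R + jωL).
Step 3 — Numerator jωL = j·21.5; denominator R + jωL = 436 + j21.5.
Step 4 — H = 0.002425 + j0.04918.
Step 5 — Magnitude: |H| = 0.04924 (-26.2 dB); phase: φ = 87.2°.

|H| = 0.04924 (-26.2 dB), φ = 87.2°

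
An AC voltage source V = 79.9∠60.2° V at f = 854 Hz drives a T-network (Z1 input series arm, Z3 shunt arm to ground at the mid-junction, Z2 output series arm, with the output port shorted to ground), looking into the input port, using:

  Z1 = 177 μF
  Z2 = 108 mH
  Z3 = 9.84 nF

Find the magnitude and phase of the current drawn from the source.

Step 1 — Angular frequency: ω = 2π·f = 2π·854 = 5366 rad/s.
Step 2 — Component impedances:
  Z1: Z = 1/(jωC) = -j/(ω·C) = 0 - j1.053 Ω
  Z2: Z = jωL = j·5366·0.108 = 0 + j579.5 Ω
  Z3: Z = 1/(jωC) = -j/(ω·C) = 0 - j1.894e+04 Ω
Step 3 — With the output port shorted to ground, the output series arm Z2 runs from the junction to ground; the shunt arm Z3 also runs from the junction to ground. They appear in parallel: Z3 || Z2 = 0 + j597.8 Ω.
Step 4 — Series with input arm Z1: Z_in = Z1 + (Z3 || Z2) = 0 + j596.7 Ω = 596.7∠90.0° Ω.
Step 5 — Source phasor: V = 79.9∠60.2° V = 39.71 + j69.33 V.
Step 6 — Ohm's law: I = V / Z_total = (39.71 + j69.33) / (0 + j596.7) = 0.1162 - j0.06654 A.
Step 7 — Convert to polar: |I| = 0.1339 A, ∠I = -29.8°.

I = 0.1339∠-29.8° A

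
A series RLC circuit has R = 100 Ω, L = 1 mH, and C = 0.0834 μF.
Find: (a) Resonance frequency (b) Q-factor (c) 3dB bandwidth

Step 1 — Resonance condition Im(Z)=0 gives ω₀ = 1/√(LC).
Step 2 — ω₀ = 1/√(0.001·8.34e-08) = 1.095e+05 rad/s.
Step 3 — f₀ = ω₀/(2π) = 1.743e+04 Hz.
Step 4 — Series Q: Q = ω₀L/R = 1.095e+05·0.001/100 = 1.095.
Step 5 — 3dB bandwidth: Δω = ω₀/Q = 1e+05 rad/s; BW = Δω/(2π) = 1.592e+04 Hz.

(a) f₀ = 1.743e+04 Hz  (b) Q = 1.095  (c) BW = 1.592e+04 Hz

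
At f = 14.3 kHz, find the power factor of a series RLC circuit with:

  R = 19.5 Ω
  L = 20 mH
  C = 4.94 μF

Step 1 — Angular frequency: ω = 2π·f = 2π·1.43e+04 = 8.985e+04 rad/s.
Step 2 — Component impedances:
  R: Z = R = 19.5 Ω
  L: Z = jωL = j·8.985e+04·0.02 = 0 + j1797 Ω
  C: Z = 1/(jωC) = -j/(ω·C) = 0 - j2.253 Ω
Step 3 — Series combination: Z_total = R + L + C = 19.5 + j1795 Ω = 1795∠89.4° Ω.
Step 4 — Power factor: PF = cos(φ) = Re(Z)/|Z| = 19.5/1795 = 0.01086.
Step 5 — Type: Im(Z) = 1795 ⇒ lagging (phase φ = 89.4°).

PF = 0.01086 (lagging, φ = 89.4°)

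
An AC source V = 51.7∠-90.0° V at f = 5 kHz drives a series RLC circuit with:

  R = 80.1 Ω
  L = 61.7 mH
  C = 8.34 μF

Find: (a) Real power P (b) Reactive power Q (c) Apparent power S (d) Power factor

Step 1 — Angular frequency: ω = 2π·f = 2π·5000 = 3.142e+04 rad/s.
Step 2 — Component impedances:
  R: Z = R = 80.1 Ω
  L: Z = jωL = j·3.142e+04·0.0617 = 0 + j1938 Ω
  C: Z = 1/(jωC) = -j/(ω·C) = 0 - j3.817 Ω
Step 3 — Series combination: Z_total = R + L + C = 80.1 + j1935 Ω = 1936∠87.6° Ω.
Step 4 — Source phasor: V = 51.7∠-90.0° V = 0 - j51.7 V.
Step 5 — Current: I = V / Z = -0.02668 - j0.001105 A = 0.0267∠-177.6° A.
Step 6 — Complex power: S = V·I* = 0.05711 + j1.379 VA.
Step 7 — Real power: P = Re(S) = 0.05711 W.
Step 8 — Reactive power: Q = Im(S) = 1.379 VAR.
Step 9 — Apparent power: |S| = 1.38 VA.
Step 10 — Power factor: PF = P/|S| = 0.04137 (lagging).

(a) P = 0.05711 W  (b) Q = 1.379 VAR  (c) S = 1.38 VA  (d) PF = 0.04137 (lagging)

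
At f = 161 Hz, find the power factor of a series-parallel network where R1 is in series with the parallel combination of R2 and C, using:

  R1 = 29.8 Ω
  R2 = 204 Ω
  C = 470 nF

Step 1 — Angular frequency: ω = 2π·f = 2π·161 = 1012 rad/s.
Step 2 — Component impedances:
  R1: Z = R = 29.8 Ω
  R2: Z = R = 204 Ω
  C: Z = 1/(jωC) = -j/(ω·C) = 0 - j2103 Ω
Step 3 — Parallel branch: R2 || C = 1/(1/R2 + 1/C) = 202.1 - j19.6 Ω.
Step 4 — Series with R1: Z_total = R1 + (R2 || C) = 231.9 - j19.6 Ω = 232.7∠-4.8° Ω.
Step 5 — Power factor: PF = cos(φ) = Re(Z)/|Z| = 231.9/232.73 = 0.9964.
Step 6 — Type: Im(Z) = -19.6 ⇒ leading (phase φ = -4.8°).

PF = 0.9964 (leading, φ = -4.8°)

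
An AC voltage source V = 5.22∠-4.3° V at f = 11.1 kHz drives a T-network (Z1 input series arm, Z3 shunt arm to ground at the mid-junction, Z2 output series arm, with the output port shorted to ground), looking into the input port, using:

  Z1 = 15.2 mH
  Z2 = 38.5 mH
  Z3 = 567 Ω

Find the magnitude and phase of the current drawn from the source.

Step 1 — Angular frequency: ω = 2π·f = 2π·1.11e+04 = 6.974e+04 rad/s.
Step 2 — Component impedances:
  Z1: Z = jωL = j·6.974e+04·0.0152 = 0 + j1060 Ω
  Z2: Z = jωL = j·6.974e+04·0.0385 = 0 + j2685 Ω
  Z3: Z = R = 567 Ω
Step 3 — With the output port shorted to ground, the output series arm Z2 runs from the junction to ground; the shunt arm Z3 also runs from the junction to ground. They appear in parallel: Z3 || Z2 = 542.8 + j114.6 Ω.
Step 4 — Series with input arm Z1: Z_in = Z1 + (Z3 || Z2) = 542.8 + j1175 Ω = 1294∠65.2° Ω.
Step 5 — Source phasor: V = 5.22∠-4.3° V = 5.205 - j0.3914 V.
Step 6 — Ohm's law: I = V / Z_total = (5.205 - j0.3914) / (542.8 + j1175) = 0.001413 - j0.003778 A.
Step 7 — Convert to polar: |I| = 0.004034 A, ∠I = -69.5°.

I = 0.004034∠-69.5° A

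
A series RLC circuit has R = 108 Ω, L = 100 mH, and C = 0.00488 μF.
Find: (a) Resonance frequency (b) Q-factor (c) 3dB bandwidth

Step 1 — Resonance: ω₀ = 1/√(LC) = 1/√(0.1·4.88e-09) = 4.527e+04 rad/s.
Step 2 — f₀ = ω₀/(2π) = 7205 Hz.
Step 3 — Series Q: Q = ω₀L/R = 4.527e+04·0.1/108 = 41.91.
Step 4 — Bandwidth: Δω = ω₀/Q = 1080 rad/s; BW = Δω/(2π) = 171.9 Hz.

(a) f₀ = 7205 Hz  (b) Q = 41.91  (c) BW = 171.9 Hz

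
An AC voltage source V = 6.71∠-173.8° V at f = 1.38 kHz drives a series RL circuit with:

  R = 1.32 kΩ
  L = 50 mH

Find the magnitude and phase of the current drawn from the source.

Step 1 — Angular frequency: ω = 2π·f = 2π·1380 = 8671 rad/s.
Step 2 — Component impedances:
  R: Z = R = 1320 Ω
  L: Z = jωL = j·8671·0.05 = 0 + j433.5 Ω
Step 3 — Series combination: Z_total = R + L = 1320 + j433.5 Ω = 1389∠18.2° Ω.
Step 4 — Source phasor: V = 6.71∠-173.8° V = -6.671 - j0.7247 V.
Step 5 — Ohm's law: I = V / Z_total = (-6.671 - j0.7247) / (1320 + j433.5) = -0.004724 + j0.001003 A.
Step 6 — Convert to polar: |I| = 0.00483 A, ∠I = 168.0°.

I = 0.00483∠168.0° A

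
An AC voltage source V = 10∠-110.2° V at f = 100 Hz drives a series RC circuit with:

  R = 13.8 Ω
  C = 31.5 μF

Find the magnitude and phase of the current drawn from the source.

Step 1 — Angular frequency: ω = 2π·f = 2π·100 = 628.3 rad/s.
Step 2 — Component impedances:
  R: Z = R = 13.8 Ω
  C: Z = 1/(jωC) = -j/(ω·C) = 0 - j50.53 Ω
Step 3 — Series combination: Z_total = R + C = 13.8 - j50.53 Ω = 52.38∠-74.7° Ω.
Step 4 — Source phasor: V = 10∠-110.2° V = -3.453 - j9.385 V.
Step 5 — Ohm's law: I = V / Z_total = (-3.453 - j9.385) / (13.8 - j50.53) = 0.1555 - j0.1108 A.
Step 6 — Convert to polar: |I| = 0.1909 A, ∠I = -35.5°.

I = 0.1909∠-35.5° A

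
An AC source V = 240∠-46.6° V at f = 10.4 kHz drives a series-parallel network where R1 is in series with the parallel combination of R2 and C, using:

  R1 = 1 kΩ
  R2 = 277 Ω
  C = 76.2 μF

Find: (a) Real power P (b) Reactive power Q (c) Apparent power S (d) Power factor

Step 1 — Angular frequency: ω = 2π·f = 2π·1.04e+04 = 6.535e+04 rad/s.
Step 2 — Component impedances:
  R1: Z = R = 1000 Ω
  R2: Z = R = 277 Ω
  C: Z = 1/(jωC) = -j/(ω·C) = 0 - j0.2008 Ω
Step 3 — Parallel branch: R2 || C = 1/(1/R2 + 1/C) = 0.0001456 - j0.2008 Ω.
Step 4 — Series with R1: Z_total = R1 + (R2 || C) = 1000 - j0.2008 Ω = 1000∠-0.0° Ω.
Step 5 — Source phasor: V = 240∠-46.6° V = 164.9 - j174.4 V.
Step 6 — Current: I = V / Z = 0.1649 - j0.1743 A = 0.24∠-46.6° A.
Step 7 — Complex power: S = V·I* = 57.6 - j0.01157 VA.
Step 8 — Real power: P = Re(S) = 57.6 W.
Step 9 — Reactive power: Q = Im(S) = -0.01157 VAR.
Step 10 — Apparent power: |S| = 57.6 VA.
Step 11 — Power factor: PF = P/|S| = 1 (leading).

(a) P = 57.6 W  (b) Q = -0.01157 VAR  (c) S = 57.6 VA  (d) PF = 1 (leading)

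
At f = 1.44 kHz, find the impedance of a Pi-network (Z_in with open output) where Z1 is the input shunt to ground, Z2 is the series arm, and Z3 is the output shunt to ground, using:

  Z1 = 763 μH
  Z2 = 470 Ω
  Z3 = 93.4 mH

Step 1 — Angular frequency: ω = 2π·f = 2π·1440 = 9048 rad/s.
Step 2 — Component impedances:
  Z1: Z = jωL = j·9048·0.000763 = 0 + j6.903 Ω
  Z2: Z = R = 470 Ω
  Z3: Z = jωL = j·9048·0.0934 = 0 + j845.1 Ω
Step 3 — With open output, the series arm Z2 and the output shunt Z3 appear in series to ground: Z2 + Z3 = 470 + j845.1 Ω.
Step 4 — Parallel with input shunt Z1: Z_in = Z1 || (Z2 + Z3) = 0.02366 + j6.861 Ω = 6.861∠89.8° Ω.

Z = 0.02366 + j6.861 Ω = 6.861∠89.8° Ω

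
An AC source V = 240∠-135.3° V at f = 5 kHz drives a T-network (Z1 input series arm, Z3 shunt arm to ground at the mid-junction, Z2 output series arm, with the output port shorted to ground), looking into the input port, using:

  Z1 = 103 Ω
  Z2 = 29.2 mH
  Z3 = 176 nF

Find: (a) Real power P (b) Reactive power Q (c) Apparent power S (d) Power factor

Step 1 — Angular frequency: ω = 2π·f = 2π·5000 = 3.142e+04 rad/s.
Step 2 — Component impedances:
  Z1: Z = R = 103 Ω
  Z2: Z = jωL = j·3.142e+04·0.0292 = 0 + j917.3 Ω
  Z3: Z = 1/(jωC) = -j/(ω·C) = 0 - j180.9 Ω
Step 3 — With the output port shorted to ground, the output series arm Z2 runs from the junction to ground; the shunt arm Z3 also runs from the junction to ground. They appear in parallel: Z3 || Z2 = 0 - j225.3 Ω.
Step 4 — Series with input arm Z1: Z_in = Z1 + (Z3 || Z2) = 103 - j225.3 Ω = 247.7∠-65.4° Ω.
Step 5 — Source phasor: V = 240∠-135.3° V = -170.6 - j168.8 V.
Step 6 — Current: I = V / Z = 0.3334 - j0.9097 A = 0.9689∠-69.9° A.
Step 7 — Complex power: S = V·I* = 96.69 - j211.5 VA.
Step 8 — Real power: P = Re(S) = 96.69 W.
Step 9 — Reactive power: Q = Im(S) = -211.5 VAR.
Step 10 — Apparent power: |S| = 232.5 VA.
Step 11 — Power factor: PF = P/|S| = 0.4158 (leading).

(a) P = 96.69 W  (b) Q = -211.5 VAR  (c) S = 232.5 VA  (d) PF = 0.4158 (leading)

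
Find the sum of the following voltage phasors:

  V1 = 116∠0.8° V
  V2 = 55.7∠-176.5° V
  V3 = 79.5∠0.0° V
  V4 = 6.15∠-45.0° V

Step 1 — Convert each phasor to rectangular form:
  V1 = 116·(cos(0.8°) + j·sin(0.8°)) = 116 + j1.62 V
  V2 = 55.7·(cos(-176.5°) + j·sin(-176.5°)) = -55.6 - j3.4 V
  V3 = 79.5·(cos(0.0°) + j·sin(0.0°)) = 79.5 V
  V4 = 6.15·(cos(-45.0°) + j·sin(-45.0°)) = 4.349 - j4.349 V
Step 2 — Sum components: V_total = 144.2 - j6.129 V.
Step 3 — Convert to polar: |V_total| = 144.4 V, ∠V_total = -2.4°.

V_total = 144.4∠-2.4° V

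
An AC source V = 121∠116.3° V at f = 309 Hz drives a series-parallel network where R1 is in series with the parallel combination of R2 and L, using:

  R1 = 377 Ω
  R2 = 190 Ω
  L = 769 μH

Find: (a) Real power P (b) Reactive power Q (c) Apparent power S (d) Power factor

Step 1 — Angular frequency: ω = 2π·f = 2π·309 = 1942 rad/s.
Step 2 — Component impedances:
  R1: Z = R = 377 Ω
  R2: Z = R = 190 Ω
  L: Z = jωL = j·1942·0.000769 = 0 + j1.493 Ω
Step 3 — Parallel branch: R2 || L = 1/(1/R2 + 1/L) = 0.01173 + j1.493 Ω.
Step 4 — Series with R1: Z_total = R1 + (R2 || L) = 377 + j1.493 Ω = 377∠0.2° Ω.
Step 5 — Source phasor: V = 121∠116.3° V = -53.61 + j108.5 V.
Step 6 — Current: I = V / Z = -0.1411 + j0.2883 A = 0.3209∠116.1° A.
Step 7 — Complex power: S = V·I* = 38.83 + j0.1538 VA.
Step 8 — Real power: P = Re(S) = 38.83 W.
Step 9 — Reactive power: Q = Im(S) = 0.1538 VAR.
Step 10 — Apparent power: |S| = 38.83 VA.
Step 11 — Power factor: PF = P/|S| = 1 (lagging).

(a) P = 38.83 W  (b) Q = 0.1538 VAR  (c) S = 38.83 VA  (d) PF = 1 (lagging)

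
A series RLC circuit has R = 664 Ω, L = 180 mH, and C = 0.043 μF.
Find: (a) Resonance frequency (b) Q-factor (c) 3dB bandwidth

Step 1 — Resonance condition Im(Z)=0 gives ω₀ = 1/√(LC).
Step 2 — ω₀ = 1/√(0.18·4.3e-08) = 1.137e+04 rad/s.
Step 3 — f₀ = ω₀/(2π) = 1809 Hz.
Step 4 — Series Q: Q = ω₀L/R = 1.137e+04·0.18/664 = 3.081.
Step 5 — 3dB bandwidth: Δω = ω₀/Q = 3689 rad/s; BW = Δω/(2π) = 587.1 Hz.

(a) f₀ = 1809 Hz  (b) Q = 3.081  (c) BW = 587.1 Hz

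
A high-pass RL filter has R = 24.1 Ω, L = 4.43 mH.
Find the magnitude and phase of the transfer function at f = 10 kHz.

Step 1 — Angular frequency: ω = 2π·1e+04 = 6.283e+04 rad/s.
Step 2 — Transfer function: H(jω) = jωL/(R + jωL).
Step 3 — Numerator jωL = j·278.3; denominator R + jωL = 24.1 + j278.3.
Step 4 — H = 0.9926 + j0.08594.
Step 5 — Magnitude: |H| = 0.9963 (-0.0 dB); phase: φ = 4.9°.

|H| = 0.9963 (-0.0 dB), φ = 4.9°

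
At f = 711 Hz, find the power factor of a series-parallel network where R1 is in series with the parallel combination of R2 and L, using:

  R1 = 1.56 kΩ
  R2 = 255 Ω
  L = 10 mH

Step 1 — Angular frequency: ω = 2π·f = 2π·711 = 4467 rad/s.
Step 2 — Component impedances:
  R1: Z = R = 1560 Ω
  R2: Z = R = 255 Ω
  L: Z = jωL = j·4467·0.01 = 0 + j44.67 Ω
Step 3 — Parallel branch: R2 || L = 1/(1/R2 + 1/L) = 7.593 + j43.34 Ω.
Step 4 — Series with R1: Z_total = R1 + (R2 || L) = 1568 + j43.34 Ω = 1568∠1.6° Ω.
Step 5 — Power factor: PF = cos(φ) = Re(Z)/|Z| = 1567.6/1568.2 = 0.9996.
Step 6 — Type: Im(Z) = 43.34 ⇒ lagging (phase φ = 1.6°).

PF = 0.9996 (lagging, φ = 1.6°)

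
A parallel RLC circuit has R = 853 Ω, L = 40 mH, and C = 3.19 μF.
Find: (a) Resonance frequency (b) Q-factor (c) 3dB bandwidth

Step 1 — Resonance: ω₀ = 1/√(LC) = 1/√(0.04·3.19e-06) = 2799 rad/s.
Step 2 — f₀ = ω₀/(2π) = 445.5 Hz.
Step 3 — Parallel Q: Q = R/(ω₀L) = 853/(2799·0.04) = 7.618.
Step 4 — Bandwidth: Δω = ω₀/Q = 367.5 rad/s; BW = Δω/(2π) = 58.49 Hz.

(a) f₀ = 445.5 Hz  (b) Q = 7.618  (c) BW = 58.49 Hz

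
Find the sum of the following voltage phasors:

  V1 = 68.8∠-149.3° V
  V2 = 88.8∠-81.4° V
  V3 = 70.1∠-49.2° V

Step 1 — Convert each phasor to rectangular form:
  V1 = 68.8·(cos(-149.3°) + j·sin(-149.3°)) = -59.16 - j35.13 V
  V2 = 88.8·(cos(-81.4°) + j·sin(-81.4°)) = 13.28 - j87.8 V
  V3 = 70.1·(cos(-49.2°) + j·sin(-49.2°)) = 45.8 - j53.07 V
Step 2 — Sum components: V_total = -0.07431 - j176 V.
Step 3 — Convert to polar: |V_total| = 176 V, ∠V_total = -90.0°.

V_total = 176∠-90.0° V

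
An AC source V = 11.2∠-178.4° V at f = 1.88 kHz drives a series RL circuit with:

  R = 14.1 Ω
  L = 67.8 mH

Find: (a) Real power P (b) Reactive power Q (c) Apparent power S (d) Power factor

Step 1 — Angular frequency: ω = 2π·f = 2π·1880 = 1.181e+04 rad/s.
Step 2 — Component impedances:
  R: Z = R = 14.1 Ω
  L: Z = jωL = j·1.181e+04·0.0678 = 0 + j800.9 Ω
Step 3 — Series combination: Z_total = R + L = 14.1 + j800.9 Ω = 801∠89.0° Ω.
Step 4 — Source phasor: V = 11.2∠-178.4° V = -11.2 - j0.3127 V.
Step 5 — Current: I = V / Z = -0.0006364 + j0.01397 A = 0.01398∠92.6° A.
Step 6 — Complex power: S = V·I* = 0.002757 + j0.1566 VA.
Step 7 — Real power: P = Re(S) = 0.002757 W.
Step 8 — Reactive power: Q = Im(S) = 0.1566 VAR.
Step 9 — Apparent power: |S| = 0.1566 VA.
Step 10 — Power factor: PF = P/|S| = 0.0176 (lagging).

(a) P = 0.002757 W  (b) Q = 0.1566 VAR  (c) S = 0.1566 VA  (d) PF = 0.0176 (lagging)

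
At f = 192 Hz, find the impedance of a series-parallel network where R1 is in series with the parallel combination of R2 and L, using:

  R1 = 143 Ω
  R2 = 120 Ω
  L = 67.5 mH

Step 1 — Angular frequency: ω = 2π·f = 2π·192 = 1206 rad/s.
Step 2 — Component impedances:
  R1: Z = R = 143 Ω
  R2: Z = R = 120 Ω
  L: Z = jωL = j·1206·0.0675 = 0 + j81.43 Ω
Step 3 — Parallel branch: R2 || L = 1/(1/R2 + 1/L) = 37.84 + j55.76 Ω.
Step 4 — Series with R1: Z_total = R1 + (R2 || L) = 180.8 + j55.76 Ω = 189.2∠17.1° Ω.

Z = 180.8 + j55.76 Ω = 189.2∠17.1° Ω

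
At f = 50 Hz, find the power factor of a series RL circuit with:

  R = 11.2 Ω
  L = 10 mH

Step 1 — Angular frequency: ω = 2π·f = 2π·50 = 314.2 rad/s.
Step 2 — Component impedances:
  R: Z = R = 11.2 Ω
  L: Z = jωL = j·314.2·0.01 = 0 + j3.142 Ω
Step 3 — Series combination: Z_total = R + L = 11.2 + j3.142 Ω = 11.63∠15.7° Ω.
Step 4 — Power factor: PF = cos(φ) = Re(Z)/|Z| = 11.2/11.6323 = 0.9628.
Step 5 — Type: Im(Z) = 3.142 ⇒ lagging (phase φ = 15.7°).

PF = 0.9628 (lagging, φ = 15.7°)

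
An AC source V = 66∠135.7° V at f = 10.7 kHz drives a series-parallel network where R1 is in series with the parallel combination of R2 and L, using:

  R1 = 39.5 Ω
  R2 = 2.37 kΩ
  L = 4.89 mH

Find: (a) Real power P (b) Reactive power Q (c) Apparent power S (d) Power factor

Step 1 — Angular frequency: ω = 2π·f = 2π·1.07e+04 = 6.723e+04 rad/s.
Step 2 — Component impedances:
  R1: Z = R = 39.5 Ω
  R2: Z = R = 2370 Ω
  L: Z = jωL = j·6.723e+04·0.00489 = 0 + j328.8 Ω
Step 3 — Parallel branch: R2 || L = 1/(1/R2 + 1/L) = 44.74 + j322.5 Ω.
Step 4 — Series with R1: Z_total = R1 + (R2 || L) = 84.24 + j322.5 Ω = 333.4∠75.4° Ω.
Step 5 — Source phasor: V = 66∠135.7° V = -47.24 + j46.1 V.
Step 6 — Current: I = V / Z = 0.09798 + j0.172 A = 0.198∠60.3° A.
Step 7 — Complex power: S = V·I* = 3.302 + j12.64 VA.
Step 8 — Real power: P = Re(S) = 3.302 W.
Step 9 — Reactive power: Q = Im(S) = 12.64 VAR.
Step 10 — Apparent power: |S| = 13.07 VA.
Step 11 — Power factor: PF = P/|S| = 0.2527 (lagging).

(a) P = 3.302 W  (b) Q = 12.64 VAR  (c) S = 13.07 VA  (d) PF = 0.2527 (lagging)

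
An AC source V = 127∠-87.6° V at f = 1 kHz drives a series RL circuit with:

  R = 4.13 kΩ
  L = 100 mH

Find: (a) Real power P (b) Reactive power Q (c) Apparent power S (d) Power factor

Step 1 — Angular frequency: ω = 2π·f = 2π·1000 = 6283 rad/s.
Step 2 — Component impedances:
  R: Z = R = 4130 Ω
  L: Z = jωL = j·6283·0.1 = 0 + j628.3 Ω
Step 3 — Series combination: Z_total = R + L = 4130 + j628.3 Ω = 4178∠8.7° Ω.
Step 4 — Source phasor: V = 127∠-87.6° V = 5.318 - j126.9 V.
Step 5 — Current: I = V / Z = -0.00331 - j0.03022 A = 0.0304∠-96.3° A.
Step 6 — Complex power: S = V·I* = 3.817 + j0.5807 VA.
Step 7 — Real power: P = Re(S) = 3.817 W.
Step 8 — Reactive power: Q = Im(S) = 0.5807 VAR.
Step 9 — Apparent power: |S| = 3.861 VA.
Step 10 — Power factor: PF = P/|S| = 0.9886 (lagging).

(a) P = 3.817 W  (b) Q = 0.5807 VAR  (c) S = 3.861 VA  (d) PF = 0.9886 (lagging)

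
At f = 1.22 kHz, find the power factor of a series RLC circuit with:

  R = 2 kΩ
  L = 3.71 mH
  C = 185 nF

Step 1 — Angular frequency: ω = 2π·f = 2π·1220 = 7665 rad/s.
Step 2 — Component impedances:
  R: Z = R = 2000 Ω
  L: Z = jωL = j·7665·0.00371 = 0 + j28.44 Ω
  C: Z = 1/(jωC) = -j/(ω·C) = 0 - j705.2 Ω
Step 3 — Series combination: Z_total = R + L + C = 2000 - j676.7 Ω = 2111∠-18.7° Ω.
Step 4 — Power factor: PF = cos(φ) = Re(Z)/|Z| = 2000/2111.4 = 0.9472.
Step 5 — Type: Im(Z) = -676.7 ⇒ leading (phase φ = -18.7°).

PF = 0.9472 (leading, φ = -18.7°)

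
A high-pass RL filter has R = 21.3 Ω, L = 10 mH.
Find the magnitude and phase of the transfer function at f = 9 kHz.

Step 1 — Angular frequency: ω = 2π·9000 = 5.655e+04 rad/s.
Step 2 — Transfer function: H(jω) = jωL/(R + jωL).
Step 3 — Numerator jωL = j·565.5; denominator R + jωL = 21.3 + j565.5.
Step 4 — H = 0.9986 + j0.03761.
Step 5 — Magnitude: |H| = 0.9993 (-0.0 dB); phase: φ = 2.2°.

|H| = 0.9993 (-0.0 dB), φ = 2.2°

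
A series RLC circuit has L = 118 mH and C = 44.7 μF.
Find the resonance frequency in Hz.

Step 1 — Resonance condition Im(Z)=0 gives ω₀ = 1/√(LC).
Step 2 — ω₀ = 1/√(0.118·4.47e-05) = 435.4 rad/s.
Step 3 — f₀ = ω₀/(2π) = 69.3 Hz.

f₀ = 69.3 Hz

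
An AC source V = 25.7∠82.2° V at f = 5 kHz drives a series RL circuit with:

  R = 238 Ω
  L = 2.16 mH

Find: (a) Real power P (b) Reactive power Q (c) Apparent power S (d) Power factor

Step 1 — Angular frequency: ω = 2π·f = 2π·5000 = 3.142e+04 rad/s.
Step 2 — Component impedances:
  R: Z = R = 238 Ω
  L: Z = jωL = j·3.142e+04·0.00216 = 0 + j67.86 Ω
Step 3 — Series combination: Z_total = R + L = 238 + j67.86 Ω = 247.5∠15.9° Ω.
Step 4 — Source phasor: V = 25.7∠82.2° V = 3.488 + j25.46 V.
Step 5 — Current: I = V / Z = 0.04176 + j0.09508 A = 0.1038∠66.3° A.
Step 6 — Complex power: S = V·I* = 2.567 + j0.7318 VA.
Step 7 — Real power: P = Re(S) = 2.567 W.
Step 8 — Reactive power: Q = Im(S) = 0.7318 VAR.
Step 9 — Apparent power: |S| = 2.669 VA.
Step 10 — Power factor: PF = P/|S| = 0.9617 (lagging).

(a) P = 2.567 W  (b) Q = 0.7318 VAR  (c) S = 2.669 VA  (d) PF = 0.9617 (lagging)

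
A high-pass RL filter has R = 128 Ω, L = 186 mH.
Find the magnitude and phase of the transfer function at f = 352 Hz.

Step 1 — Angular frequency: ω = 2π·352 = 2212 rad/s.
Step 2 — Transfer function: H(jω) = jωL/(R + jωL).
Step 3 — Numerator jωL = j·411.4; denominator R + jωL = 128 + j411.4.
Step 4 — H = 0.9117 + j0.2837.
Step 5 — Magnitude: |H| = 0.9548 (-0.4 dB); phase: φ = 17.3°.

|H| = 0.9548 (-0.4 dB), φ = 17.3°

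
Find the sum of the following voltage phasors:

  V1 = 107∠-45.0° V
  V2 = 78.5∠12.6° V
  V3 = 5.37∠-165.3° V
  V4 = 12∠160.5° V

Step 1 — Convert each phasor to rectangular form:
  V1 = 107·(cos(-45.0°) + j·sin(-45.0°)) = 75.66 - j75.66 V
  V2 = 78.5·(cos(12.6°) + j·sin(12.6°)) = 76.61 + j17.12 V
  V3 = 5.37·(cos(-165.3°) + j·sin(-165.3°)) = -5.194 - j1.363 V
  V4 = 12·(cos(160.5°) + j·sin(160.5°)) = -11.31 + j4.006 V
Step 2 — Sum components: V_total = 135.8 - j55.89 V.
Step 3 — Convert to polar: |V_total| = 146.8 V, ∠V_total = -22.4°.

V_total = 146.8∠-22.4° V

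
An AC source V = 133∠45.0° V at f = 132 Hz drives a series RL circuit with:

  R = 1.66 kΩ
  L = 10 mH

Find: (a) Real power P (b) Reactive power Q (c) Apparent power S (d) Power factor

Step 1 — Angular frequency: ω = 2π·f = 2π·132 = 829.4 rad/s.
Step 2 — Component impedances:
  R: Z = R = 1660 Ω
  L: Z = jωL = j·829.4·0.01 = 0 + j8.294 Ω
Step 3 — Series combination: Z_total = R + L = 1660 + j8.294 Ω = 1660∠0.3° Ω.
Step 4 — Source phasor: V = 133∠45.0° V = 94.05 + j94.05 V.
Step 5 — Current: I = V / Z = 0.05694 + j0.05637 A = 0.08012∠44.7° A.
Step 6 — Complex power: S = V·I* = 10.66 + j0.05324 VA.
Step 7 — Real power: P = Re(S) = 10.66 W.
Step 8 — Reactive power: Q = Im(S) = 0.05324 VAR.
Step 9 — Apparent power: |S| = 10.66 VA.
Step 10 — Power factor: PF = P/|S| = 1 (lagging).

(a) P = 10.66 W  (b) Q = 0.05324 VAR  (c) S = 10.66 VA  (d) PF = 1 (lagging)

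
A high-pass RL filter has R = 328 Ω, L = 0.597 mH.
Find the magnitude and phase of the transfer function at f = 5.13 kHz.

Step 1 — Angular frequency: ω = 2π·5130 = 3.223e+04 rad/s.
Step 2 — Transfer function: H(jω) = jωL/(R + jωL).
Step 3 — Numerator jωL = j·19.24; denominator R + jωL = 328 + j19.24.
Step 4 — H = 0.00343 + j0.05847.
Step 5 — Magnitude: |H| = 0.05857 (-24.6 dB); phase: φ = 86.6°.

|H| = 0.05857 (-24.6 dB), φ = 86.6°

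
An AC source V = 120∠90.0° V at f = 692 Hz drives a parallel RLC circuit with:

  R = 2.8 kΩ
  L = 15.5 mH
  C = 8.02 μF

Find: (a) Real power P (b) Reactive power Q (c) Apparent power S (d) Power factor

Step 1 — Angular frequency: ω = 2π·f = 2π·692 = 4348 rad/s.
Step 2 — Component impedances:
  R: Z = R = 2800 Ω
  L: Z = jωL = j·4348·0.0155 = 0 + j67.39 Ω
  C: Z = 1/(jωC) = -j/(ω·C) = 0 - j28.68 Ω
Step 3 — Parallel combination: 1/Z_total = 1/R + 1/L + 1/C; Z_total = 0.8897 - j49.9 Ω = 49.91∠-89.0° Ω.
Step 4 — Source phasor: V = 120∠90.0° V = 0 + j120 V.
Step 5 — Current: I = V / Z = -2.404 + j0.04286 A = 2.404∠179.0° A.
Step 6 — Complex power: S = V·I* = 5.143 - j288.5 VA.
Step 7 — Real power: P = Re(S) = 5.143 W.
Step 8 — Reactive power: Q = Im(S) = -288.5 VAR.
Step 9 — Apparent power: |S| = 288.5 VA.
Step 10 — Power factor: PF = P/|S| = 0.01783 (leading).

(a) P = 5.143 W  (b) Q = -288.5 VAR  (c) S = 288.5 VA  (d) PF = 0.01783 (leading)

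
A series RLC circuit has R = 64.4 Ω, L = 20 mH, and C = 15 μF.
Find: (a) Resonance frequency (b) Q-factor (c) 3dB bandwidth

Step 1 — Resonance: ω₀ = 1/√(LC) = 1/√(0.02·1.5e-05) = 1826 rad/s.
Step 2 — f₀ = ω₀/(2π) = 290.6 Hz.
Step 3 — Series Q: Q = ω₀L/R = 1826·0.02/64.4 = 0.567.
Step 4 — Bandwidth: Δω = ω₀/Q = 3220 rad/s; BW = Δω/(2π) = 512.5 Hz.

(a) f₀ = 290.6 Hz  (b) Q = 0.567  (c) BW = 512.5 Hz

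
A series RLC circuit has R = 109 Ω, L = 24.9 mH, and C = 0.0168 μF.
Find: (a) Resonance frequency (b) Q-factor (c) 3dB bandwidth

Step 1 — Resonance: ω₀ = 1/√(LC) = 1/√(0.0249·1.68e-08) = 4.889e+04 rad/s.
Step 2 — f₀ = ω₀/(2π) = 7782 Hz.
Step 3 — Series Q: Q = ω₀L/R = 4.889e+04·0.0249/109 = 11.17.
Step 4 — Bandwidth: Δω = ω₀/Q = 4378 rad/s; BW = Δω/(2π) = 696.7 Hz.

(a) f₀ = 7782 Hz  (b) Q = 11.17  (c) BW = 696.7 Hz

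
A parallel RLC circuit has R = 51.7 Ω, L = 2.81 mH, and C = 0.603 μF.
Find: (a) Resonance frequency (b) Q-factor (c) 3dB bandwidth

Step 1 — Resonance: ω₀ = 1/√(LC) = 1/√(0.00281·6.03e-07) = 2.429e+04 rad/s.
Step 2 — f₀ = ω₀/(2π) = 3866 Hz.
Step 3 — Parallel Q: Q = R/(ω₀L) = 51.7/(2.429e+04·0.00281) = 0.7573.
Step 4 — Bandwidth: Δω = ω₀/Q = 3.208e+04 rad/s; BW = Δω/(2π) = 5105 Hz.

(a) f₀ = 3866 Hz  (b) Q = 0.7573  (c) BW = 5105 Hz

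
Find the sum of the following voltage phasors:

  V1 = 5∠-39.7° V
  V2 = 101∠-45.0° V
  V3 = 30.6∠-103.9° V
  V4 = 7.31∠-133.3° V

Step 1 — Convert each phasor to rectangular form:
  V1 = 5·(cos(-39.7°) + j·sin(-39.7°)) = 3.847 - j3.194 V
  V2 = 101·(cos(-45.0°) + j·sin(-45.0°)) = 71.42 - j71.42 V
  V3 = 30.6·(cos(-103.9°) + j·sin(-103.9°)) = -7.351 - j29.7 V
  V4 = 7.31·(cos(-133.3°) + j·sin(-133.3°)) = -5.013 - j5.32 V
Step 2 — Sum components: V_total = 62.9 - j109.6 V.
Step 3 — Convert to polar: |V_total| = 126.4 V, ∠V_total = -60.2°.

V_total = 126.4∠-60.2° V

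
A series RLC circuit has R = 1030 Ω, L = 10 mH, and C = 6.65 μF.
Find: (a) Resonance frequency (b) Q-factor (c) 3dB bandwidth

Step 1 — Resonance: ω₀ = 1/√(LC) = 1/√(0.01·6.65e-06) = 3878 rad/s.
Step 2 — f₀ = ω₀/(2π) = 617.2 Hz.
Step 3 — Series Q: Q = ω₀L/R = 3878·0.01/1030 = 0.03765.
Step 4 — Bandwidth: Δω = ω₀/Q = 1.03e+05 rad/s; BW = Δω/(2π) = 1.639e+04 Hz.

(a) f₀ = 617.2 Hz  (b) Q = 0.03765  (c) BW = 1.639e+04 Hz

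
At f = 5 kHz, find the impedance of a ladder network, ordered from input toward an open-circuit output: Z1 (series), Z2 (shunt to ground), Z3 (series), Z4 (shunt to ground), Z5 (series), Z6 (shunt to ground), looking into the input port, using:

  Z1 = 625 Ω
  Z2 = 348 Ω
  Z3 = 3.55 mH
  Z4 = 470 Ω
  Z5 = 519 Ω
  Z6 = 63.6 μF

Step 1 — Angular frequency: ω = 2π·f = 2π·5000 = 3.142e+04 rad/s.
Step 2 — Component impedances:
  Z1: Z = R = 625 Ω
  Z2: Z = R = 348 Ω
  Z3: Z = jωL = j·3.142e+04·0.00355 = 0 + j111.5 Ω
  Z4: Z = R = 470 Ω
  Z5: Z = R = 519 Ω
  Z6: Z = 1/(jωC) = -j/(ω·C) = 0 - j0.5005 Ω
Step 3 — Ladder network (open output): work backward from the far end, alternating series and parallel combinations. Z_in = 776.2 + j36.86 Ω = 777.1∠2.7° Ω.

Z = 776.2 + j36.86 Ω = 777.1∠2.7° Ω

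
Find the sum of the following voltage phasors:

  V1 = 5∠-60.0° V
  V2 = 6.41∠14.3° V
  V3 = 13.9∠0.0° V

Step 1 — Convert each phasor to rectangular form:
  V1 = 5·(cos(-60.0°) + j·sin(-60.0°)) = 2.5 - j4.33 V
  V2 = 6.41·(cos(14.3°) + j·sin(14.3°)) = 6.211 + j1.583 V
  V3 = 13.9·(cos(0.0°) + j·sin(0.0°)) = 13.9 V
Step 2 — Sum components: V_total = 22.61 - j2.747 V.
Step 3 — Convert to polar: |V_total| = 22.78 V, ∠V_total = -6.9°.

V_total = 22.78∠-6.9° V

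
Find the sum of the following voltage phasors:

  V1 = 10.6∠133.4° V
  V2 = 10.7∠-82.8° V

Step 1 — Convert each phasor to rectangular form:
  V1 = 10.6·(cos(133.4°) + j·sin(133.4°)) = -7.283 + j7.702 V
  V2 = 10.7·(cos(-82.8°) + j·sin(-82.8°)) = 1.341 - j10.62 V
Step 2 — Sum components: V_total = -5.942 - j2.914 V.
Step 3 — Convert to polar: |V_total| = 6.618 V, ∠V_total = -153.9°.

V_total = 6.618∠-153.9° V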